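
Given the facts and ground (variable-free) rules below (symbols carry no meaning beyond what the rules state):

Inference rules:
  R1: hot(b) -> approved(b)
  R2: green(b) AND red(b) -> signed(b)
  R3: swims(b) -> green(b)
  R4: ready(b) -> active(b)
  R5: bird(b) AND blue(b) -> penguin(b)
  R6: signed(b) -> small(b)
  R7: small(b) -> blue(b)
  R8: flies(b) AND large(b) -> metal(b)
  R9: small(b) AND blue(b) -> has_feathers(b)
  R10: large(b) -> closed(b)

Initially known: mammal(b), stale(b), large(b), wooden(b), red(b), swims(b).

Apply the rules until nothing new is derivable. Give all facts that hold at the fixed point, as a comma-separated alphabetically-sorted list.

blue(b), closed(b), green(b), has_feathers(b), large(b), mammal(b), red(b), signed(b), small(b), stale(b), swims(b), wooden(b)

[1] R3 [swims(b) -> green(b)]; R10 [large(b) -> closed(b)]. ⇒ new: green(b), closed(b).
[2] R2 [green(b) AND red(b) -> signed(b)]. ⇒ new: signed(b).
[3] R6 [signed(b) -> small(b)]. ⇒ new: small(b).
[4] R7 [small(b) -> blue(b)]. ⇒ new: blue(b).
[5] R9 [small(b) AND blue(b) -> has_feathers(b)]. ⇒ new: has_feathers(b).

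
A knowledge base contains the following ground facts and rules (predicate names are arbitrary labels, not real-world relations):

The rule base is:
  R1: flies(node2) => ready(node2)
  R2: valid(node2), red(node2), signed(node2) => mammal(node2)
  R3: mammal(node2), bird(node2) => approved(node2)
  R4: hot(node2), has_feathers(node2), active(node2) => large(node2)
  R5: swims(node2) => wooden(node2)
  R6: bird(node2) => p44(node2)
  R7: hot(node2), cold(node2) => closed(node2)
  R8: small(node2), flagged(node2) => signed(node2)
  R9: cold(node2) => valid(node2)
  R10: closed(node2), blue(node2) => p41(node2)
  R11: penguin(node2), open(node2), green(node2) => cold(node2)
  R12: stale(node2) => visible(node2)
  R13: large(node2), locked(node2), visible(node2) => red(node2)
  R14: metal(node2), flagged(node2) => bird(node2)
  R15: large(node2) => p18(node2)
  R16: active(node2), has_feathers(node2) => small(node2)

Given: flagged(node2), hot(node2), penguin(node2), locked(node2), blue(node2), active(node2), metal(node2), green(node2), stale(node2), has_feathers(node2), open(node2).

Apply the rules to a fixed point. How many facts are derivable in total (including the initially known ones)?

[1] R4 [hot(node2), has_feathers(node2), active(node2) => large(node2)]; R11 [penguin(node2), open(node2), green(node2) => cold(node2)]; R12 [stale(node2) => visible(node2)]; R14 [metal(node2), flagged(node2) => bird(node2)]; R16 [active(node2), has_feathers(node2) => small(node2)]. ⇒ new: large(node2), cold(node2), visible(node2), bird(node2), small(node2).
[2] R6 [bird(node2) => p44(node2)]; R7 [hot(node2), cold(node2) => closed(node2)]; R8 [small(node2), flagged(node2) => signed(node2)]; R9 [cold(node2) => valid(node2)]; R13 [large(node2), locked(node2), visible(node2) => red(node2)]; R15 [large(node2) => p18(node2)]. ⇒ new: p44(node2), closed(node2), signed(node2), valid(node2), red(node2), p18(node2).
[3] R2 [valid(node2), red(node2), signed(node2) => mammal(node2)]; R10 [closed(node2), blue(node2) => p41(node2)]. ⇒ new: mammal(node2), p41(node2).
[4] R3 [mammal(node2), bird(node2) => approved(node2)]. ⇒ new: approved(node2).
Closure: {active(node2), approved(node2), bird(node2), blue(node2), closed(node2), cold(node2), flagged(node2), green(node2), has_feathers(node2), hot(node2), large(node2), locked(node2), mammal(node2), metal(node2), open(node2), p18(node2), p41(node2), p44(node2), penguin(node2), red(node2), signed(node2), small(node2), stale(node2), valid(node2), visible(node2)} — 25 facts.

25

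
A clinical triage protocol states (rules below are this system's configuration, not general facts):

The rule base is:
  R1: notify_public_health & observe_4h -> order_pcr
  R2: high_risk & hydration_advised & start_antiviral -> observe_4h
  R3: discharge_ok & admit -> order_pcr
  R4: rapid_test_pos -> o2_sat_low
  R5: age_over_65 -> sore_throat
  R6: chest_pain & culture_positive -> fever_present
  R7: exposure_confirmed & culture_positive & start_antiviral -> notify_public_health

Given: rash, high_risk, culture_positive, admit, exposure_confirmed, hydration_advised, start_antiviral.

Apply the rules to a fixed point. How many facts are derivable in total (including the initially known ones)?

10

[1] R2 [high_risk & hydration_advised & start_antiviral -> observe_4h]; R7 [exposure_confirmed & culture_positive & start_antiviral -> notify_public_health]. ⇒ new: observe_4h, notify_public_health.
[2] R1 [notify_public_health & observe_4h -> order_pcr]. ⇒ new: order_pcr.
Closure: {admit, culture_positive, exposure_confirmed, high_risk, hydration_advised, notify_public_health, observe_4h, order_pcr, rash, start_antiviral} — 10 facts.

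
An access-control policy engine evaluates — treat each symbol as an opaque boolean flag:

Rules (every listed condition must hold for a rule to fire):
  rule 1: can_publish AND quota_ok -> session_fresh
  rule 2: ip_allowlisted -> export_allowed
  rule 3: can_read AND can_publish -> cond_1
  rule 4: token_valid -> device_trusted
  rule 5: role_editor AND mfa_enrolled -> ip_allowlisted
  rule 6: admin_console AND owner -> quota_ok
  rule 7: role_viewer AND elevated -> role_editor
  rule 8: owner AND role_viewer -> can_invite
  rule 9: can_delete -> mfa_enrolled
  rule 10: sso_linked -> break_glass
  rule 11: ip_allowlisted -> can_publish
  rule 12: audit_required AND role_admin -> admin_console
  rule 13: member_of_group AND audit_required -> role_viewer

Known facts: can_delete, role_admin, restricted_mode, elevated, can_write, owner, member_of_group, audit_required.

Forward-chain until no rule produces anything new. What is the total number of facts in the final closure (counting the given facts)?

Round 1 fires rule 9, rule 12, rule 13, giving mfa_enrolled, admin_console, role_viewer.
Round 2 fires rule 6, rule 7, rule 8, giving quota_ok, role_editor, can_invite.
Round 3 fires rule 5, giving ip_allowlisted.
Round 4 fires rule 2, rule 11, giving export_allowed, can_publish.
Round 5 fires rule 1, giving session_fresh.
Closure: {admin_console, audit_required, can_delete, can_invite, can_publish, can_write, elevated, export_allowed, ip_allowlisted, member_of_group, mfa_enrolled, owner, quota_ok, restricted_mode, role_admin, role_editor, role_viewer, session_fresh} — 18 facts.

18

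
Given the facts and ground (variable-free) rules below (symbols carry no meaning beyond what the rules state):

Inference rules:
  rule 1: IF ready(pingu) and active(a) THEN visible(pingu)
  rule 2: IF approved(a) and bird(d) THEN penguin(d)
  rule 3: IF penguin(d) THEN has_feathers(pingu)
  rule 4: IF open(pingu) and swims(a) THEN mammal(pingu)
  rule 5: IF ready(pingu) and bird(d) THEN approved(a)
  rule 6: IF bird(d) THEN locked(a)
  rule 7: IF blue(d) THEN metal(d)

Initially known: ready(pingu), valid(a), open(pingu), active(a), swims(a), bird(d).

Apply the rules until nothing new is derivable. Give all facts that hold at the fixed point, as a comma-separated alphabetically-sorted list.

Round 1 fires rule 1, rule 4, rule 5, rule 6, giving visible(pingu), mammal(pingu), approved(a), locked(a).
Round 2 fires rule 2, giving penguin(d).
Round 3 fires rule 3, giving has_feathers(pingu).

active(a), approved(a), bird(d), has_feathers(pingu), locked(a), mammal(pingu), open(pingu), penguin(d), ready(pingu), swims(a), valid(a), visible(pingu)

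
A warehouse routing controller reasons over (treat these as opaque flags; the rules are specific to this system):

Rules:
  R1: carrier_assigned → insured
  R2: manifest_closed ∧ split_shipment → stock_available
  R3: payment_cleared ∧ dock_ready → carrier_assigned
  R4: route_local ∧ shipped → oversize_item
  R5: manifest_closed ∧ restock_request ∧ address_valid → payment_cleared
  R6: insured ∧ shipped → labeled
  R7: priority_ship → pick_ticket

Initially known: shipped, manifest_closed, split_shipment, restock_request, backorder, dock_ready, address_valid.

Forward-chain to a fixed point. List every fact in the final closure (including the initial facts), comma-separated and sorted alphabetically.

address_valid, backorder, carrier_assigned, dock_ready, insured, labeled, manifest_closed, payment_cleared, restock_request, shipped, split_shipment, stock_available

Round 1 fires R2, R5, giving stock_available, payment_cleared.
Round 2 fires R3, giving carrier_assigned.
Round 3 fires R1, giving insured.
Round 4 fires R6, giving labeled.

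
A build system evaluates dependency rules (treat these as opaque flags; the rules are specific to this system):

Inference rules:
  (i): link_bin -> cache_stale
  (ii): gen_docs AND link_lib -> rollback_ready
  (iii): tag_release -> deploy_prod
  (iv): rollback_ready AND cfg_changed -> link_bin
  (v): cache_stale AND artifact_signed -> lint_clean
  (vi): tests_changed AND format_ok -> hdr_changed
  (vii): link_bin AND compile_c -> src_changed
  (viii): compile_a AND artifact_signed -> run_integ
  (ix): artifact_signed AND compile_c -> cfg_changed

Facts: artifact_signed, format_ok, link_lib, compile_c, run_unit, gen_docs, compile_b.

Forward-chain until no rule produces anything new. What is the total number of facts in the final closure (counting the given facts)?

Round 1: (ii) [gen_docs AND link_lib -> rollback_ready]; (ix) [artifact_signed AND compile_c -> cfg_changed]. New: rollback_ready, cfg_changed.
Round 2: (iv) [rollback_ready AND cfg_changed -> link_bin]. New: link_bin.
Round 3: (i) [link_bin -> cache_stale]; (vii) [link_bin AND compile_c -> src_changed]. New: cache_stale, src_changed.
Round 4: (v) [cache_stale AND artifact_signed -> lint_clean]. New: lint_clean.
Closure: {artifact_signed, cache_stale, cfg_changed, compile_b, compile_c, format_ok, gen_docs, link_bin, link_lib, lint_clean, rollback_ready, run_unit, src_changed} — 13 facts.

13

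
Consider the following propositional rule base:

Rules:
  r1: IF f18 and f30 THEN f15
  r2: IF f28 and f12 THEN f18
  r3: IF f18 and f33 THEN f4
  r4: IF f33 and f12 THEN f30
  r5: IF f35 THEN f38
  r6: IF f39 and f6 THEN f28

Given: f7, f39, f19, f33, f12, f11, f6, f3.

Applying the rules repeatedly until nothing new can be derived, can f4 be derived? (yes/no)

yes

[1] r4 [IF f33 and f12 THEN f30]; r6 [IF f39 and f6 THEN f28]. ⇒ new: f30, f28.
[2] r2 [IF f28 and f12 THEN f18]. ⇒ new: f18.
[3] r1 [IF f18 and f30 THEN f15]; r3 [IF f18 and f33 THEN f4]. ⇒ new: f15, f4.
f4 appears in round 3, so it is derivable.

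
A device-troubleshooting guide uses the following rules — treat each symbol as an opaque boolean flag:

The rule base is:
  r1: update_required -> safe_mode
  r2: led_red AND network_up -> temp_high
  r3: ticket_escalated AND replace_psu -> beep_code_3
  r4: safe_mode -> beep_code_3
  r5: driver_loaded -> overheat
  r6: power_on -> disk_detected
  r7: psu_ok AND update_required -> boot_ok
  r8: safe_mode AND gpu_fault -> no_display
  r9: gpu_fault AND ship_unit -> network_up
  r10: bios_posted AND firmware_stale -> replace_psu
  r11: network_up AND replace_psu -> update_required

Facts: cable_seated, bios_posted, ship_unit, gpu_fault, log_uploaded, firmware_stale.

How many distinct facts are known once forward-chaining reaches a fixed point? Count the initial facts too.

12

Round 1: r9 [gpu_fault AND ship_unit -> network_up]; r10 [bios_posted AND firmware_stale -> replace_psu]. Adds network_up, replace_psu.
Round 2: r11 [network_up AND replace_psu -> update_required]. Adds update_required.
Round 3: r1 [update_required -> safe_mode]. Adds safe_mode.
Round 4: r4 [safe_mode -> beep_code_3]; r8 [safe_mode AND gpu_fault -> no_display]. Adds beep_code_3, no_display.
Closure: {beep_code_3, bios_posted, cable_seated, firmware_stale, gpu_fault, log_uploaded, network_up, no_display, replace_psu, safe_mode, ship_unit, update_required} — 12 facts.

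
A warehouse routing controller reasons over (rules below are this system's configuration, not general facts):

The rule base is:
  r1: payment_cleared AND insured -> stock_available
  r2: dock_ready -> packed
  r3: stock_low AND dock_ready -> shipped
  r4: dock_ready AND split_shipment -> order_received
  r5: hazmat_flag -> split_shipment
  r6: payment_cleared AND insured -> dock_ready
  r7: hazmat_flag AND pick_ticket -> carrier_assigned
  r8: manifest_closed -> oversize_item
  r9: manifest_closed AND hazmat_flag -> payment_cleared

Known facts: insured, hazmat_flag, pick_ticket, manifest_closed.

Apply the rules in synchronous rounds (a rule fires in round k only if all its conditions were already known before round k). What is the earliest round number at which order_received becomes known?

Round 1 — r5, r7, r8, r9, derive split_shipment, carrier_assigned, oversize_item, payment_cleared.
Round 2 — r1, r6, derive stock_available, dock_ready.
Round 3 — r2, r4, derive packed, order_received.
order_received first appears in round 3.

3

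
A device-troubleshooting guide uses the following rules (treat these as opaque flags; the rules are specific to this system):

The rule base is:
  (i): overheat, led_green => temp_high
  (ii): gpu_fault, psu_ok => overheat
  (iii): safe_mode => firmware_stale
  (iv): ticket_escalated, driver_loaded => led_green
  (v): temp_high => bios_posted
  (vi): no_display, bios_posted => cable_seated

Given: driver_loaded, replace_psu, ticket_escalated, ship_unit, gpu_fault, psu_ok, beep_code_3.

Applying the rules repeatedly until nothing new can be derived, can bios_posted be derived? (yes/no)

[1] (ii) [gpu_fault, psu_ok => overheat]; (iv) [ticket_escalated, driver_loaded => led_green]. ⇒ new: overheat, led_green.
[2] (i) [overheat, led_green => temp_high]. ⇒ new: temp_high.
[3] (v) [temp_high => bios_posted]. ⇒ new: bios_posted.
bios_posted appears in round 3, so it is derivable.

yes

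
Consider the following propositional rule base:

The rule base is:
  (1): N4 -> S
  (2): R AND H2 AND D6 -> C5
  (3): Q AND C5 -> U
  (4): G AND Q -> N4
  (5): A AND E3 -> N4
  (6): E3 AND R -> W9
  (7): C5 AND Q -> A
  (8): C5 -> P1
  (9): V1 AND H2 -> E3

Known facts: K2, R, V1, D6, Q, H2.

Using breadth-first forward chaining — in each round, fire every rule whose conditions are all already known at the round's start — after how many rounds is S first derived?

Round 1 — (2), (9), derive C5, E3.
Round 2 — (3), (6), (7), (8), derive U, W9, A, P1.
Round 3 — (5), derive N4.
Round 4 — (1), derive S.
S first appears in round 4.

4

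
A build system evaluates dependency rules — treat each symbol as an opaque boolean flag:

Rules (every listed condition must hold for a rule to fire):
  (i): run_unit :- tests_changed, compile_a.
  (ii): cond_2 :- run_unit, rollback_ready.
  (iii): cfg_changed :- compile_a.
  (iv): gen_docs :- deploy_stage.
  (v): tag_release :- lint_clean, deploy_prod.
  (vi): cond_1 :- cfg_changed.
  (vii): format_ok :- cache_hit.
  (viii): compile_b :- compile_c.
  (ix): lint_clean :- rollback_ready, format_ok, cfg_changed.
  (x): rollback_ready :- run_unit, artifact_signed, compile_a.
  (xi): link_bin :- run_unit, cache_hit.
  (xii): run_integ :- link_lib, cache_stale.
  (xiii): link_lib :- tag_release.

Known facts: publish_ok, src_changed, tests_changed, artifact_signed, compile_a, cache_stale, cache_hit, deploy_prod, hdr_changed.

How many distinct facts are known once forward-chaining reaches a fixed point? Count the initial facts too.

Round 1: (i) [run_unit :- tests_changed, compile_a.]; (iii) [cfg_changed :- compile_a.]; (vii) [format_ok :- cache_hit.]. Adds run_unit, cfg_changed, format_ok.
Round 2: (vi) [cond_1 :- cfg_changed.]; (x) [rollback_ready :- run_unit, artifact_signed, compile_a.]; (xi) [link_bin :- run_unit, cache_hit.]. Adds cond_1, rollback_ready, link_bin.
Round 3: (ii) [cond_2 :- run_unit, rollback_ready.]; (ix) [lint_clean :- rollback_ready, format_ok, cfg_changed.]. Adds cond_2, lint_clean.
Round 4: (v) [tag_release :- lint_clean, deploy_prod.]. Adds tag_release.
Round 5: (xiii) [link_lib :- tag_release.]. Adds link_lib.
Round 6: (xii) [run_integ :- link_lib, cache_stale.]. Adds run_integ.
Closure: {artifact_signed, cache_hit, cache_stale, cfg_changed, compile_a, cond_1, cond_2, deploy_prod, format_ok, hdr_changed, link_bin, link_lib, lint_clean, publish_ok, rollback_ready, run_integ, run_unit, src_changed, tag_release, tests_changed} — 20 facts.

20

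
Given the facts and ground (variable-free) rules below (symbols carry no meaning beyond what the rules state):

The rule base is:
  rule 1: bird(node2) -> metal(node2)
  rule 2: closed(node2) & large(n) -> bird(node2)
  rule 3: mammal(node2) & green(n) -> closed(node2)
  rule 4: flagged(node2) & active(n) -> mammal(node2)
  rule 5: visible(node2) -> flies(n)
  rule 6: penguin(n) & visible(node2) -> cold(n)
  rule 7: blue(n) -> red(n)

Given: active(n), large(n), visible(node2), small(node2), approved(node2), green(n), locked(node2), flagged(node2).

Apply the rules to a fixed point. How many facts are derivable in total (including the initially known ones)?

13

Round 1: rule 4 [flagged(node2) & active(n) -> mammal(node2)]; rule 5 [visible(node2) -> flies(n)]. Adds mammal(node2), flies(n).
Round 2: rule 3 [mammal(node2) & green(n) -> closed(node2)]. Adds closed(node2).
Round 3: rule 2 [closed(node2) & large(n) -> bird(node2)]. Adds bird(node2).
Round 4: rule 1 [bird(node2) -> metal(node2)]. Adds metal(node2).
Closure: {active(n), approved(node2), bird(node2), closed(node2), flagged(node2), flies(n), green(n), large(n), locked(node2), mammal(node2), metal(node2), small(node2), visible(node2)} — 13 facts.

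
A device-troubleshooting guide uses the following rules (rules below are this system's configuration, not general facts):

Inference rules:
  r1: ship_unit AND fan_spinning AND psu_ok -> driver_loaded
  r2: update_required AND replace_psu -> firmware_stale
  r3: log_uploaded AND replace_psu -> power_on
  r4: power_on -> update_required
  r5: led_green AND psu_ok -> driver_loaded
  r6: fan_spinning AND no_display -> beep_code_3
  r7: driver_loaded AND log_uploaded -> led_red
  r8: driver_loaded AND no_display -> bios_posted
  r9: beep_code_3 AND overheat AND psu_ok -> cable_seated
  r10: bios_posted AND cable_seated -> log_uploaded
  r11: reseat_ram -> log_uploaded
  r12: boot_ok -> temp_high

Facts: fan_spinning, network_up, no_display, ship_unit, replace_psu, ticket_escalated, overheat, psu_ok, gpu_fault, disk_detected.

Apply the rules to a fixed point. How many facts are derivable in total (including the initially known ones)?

19

Round 1 — r1, r6, derive driver_loaded, beep_code_3.
Round 2 — r8, r9, derive bios_posted, cable_seated.
Round 3 — r10, derive log_uploaded.
Round 4 — r3, r7, derive power_on, led_red.
Round 5 — r4, derive update_required.
Round 6 — r2, derive firmware_stale.
Closure: {beep_code_3, bios_posted, cable_seated, disk_detected, driver_loaded, fan_spinning, firmware_stale, gpu_fault, led_red, log_uploaded, network_up, no_display, overheat, power_on, psu_ok, replace_psu, ship_unit, ticket_escalated, update_required} — 19 facts.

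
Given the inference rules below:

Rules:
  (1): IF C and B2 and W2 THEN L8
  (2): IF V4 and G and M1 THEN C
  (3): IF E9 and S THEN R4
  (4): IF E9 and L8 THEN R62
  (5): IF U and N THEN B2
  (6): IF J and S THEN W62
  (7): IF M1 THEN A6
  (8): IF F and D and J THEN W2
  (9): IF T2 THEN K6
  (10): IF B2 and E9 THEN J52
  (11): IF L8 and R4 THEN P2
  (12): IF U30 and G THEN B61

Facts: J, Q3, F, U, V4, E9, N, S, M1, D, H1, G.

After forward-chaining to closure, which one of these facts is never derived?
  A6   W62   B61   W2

B61

Round 1: (2) [IF V4 and G and M1 THEN C]; (3) [IF E9 and S THEN R4]; (5) [IF U and N THEN B2]; (6) [IF J and S THEN W62]; (7) [IF M1 THEN A6]; (8) [IF F and D and J THEN W2]. New: C, R4, B2, W62, A6, W2.
Round 2: (1) [IF C and B2 and W2 THEN L8]; (10) [IF B2 and E9 THEN J52]. New: L8, J52.
Round 3: (4) [IF E9 and L8 THEN R62]; (11) [IF L8 and R4 THEN P2]. New: R62, P2.
Derived: A6 (round 1), W62 (round 1), W2 (round 1). B61 never appears in any round.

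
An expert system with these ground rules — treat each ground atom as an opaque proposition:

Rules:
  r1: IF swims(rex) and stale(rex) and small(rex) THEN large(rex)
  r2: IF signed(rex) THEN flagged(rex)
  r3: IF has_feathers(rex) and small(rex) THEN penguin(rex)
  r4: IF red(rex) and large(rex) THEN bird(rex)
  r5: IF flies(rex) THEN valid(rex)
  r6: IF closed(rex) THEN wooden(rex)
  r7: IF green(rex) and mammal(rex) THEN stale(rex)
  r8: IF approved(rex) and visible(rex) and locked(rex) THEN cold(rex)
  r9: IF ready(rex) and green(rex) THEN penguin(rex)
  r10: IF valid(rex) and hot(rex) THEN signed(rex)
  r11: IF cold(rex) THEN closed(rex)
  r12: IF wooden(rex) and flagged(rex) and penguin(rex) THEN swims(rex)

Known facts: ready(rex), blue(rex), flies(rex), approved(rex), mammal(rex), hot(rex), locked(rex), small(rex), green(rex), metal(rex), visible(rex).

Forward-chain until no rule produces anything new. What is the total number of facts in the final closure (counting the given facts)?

Round 1 — r5, r7, r8, r9, derive valid(rex), stale(rex), cold(rex), penguin(rex).
Round 2 — r10, r11, derive signed(rex), closed(rex).
Round 3 — r2, r6, derive flagged(rex), wooden(rex).
Round 4 — r12, derive swims(rex).
Round 5 — r1, derive large(rex).
Closure: {approved(rex), blue(rex), closed(rex), cold(rex), flagged(rex), flies(rex), green(rex), hot(rex), large(rex), locked(rex), mammal(rex), metal(rex), penguin(rex), ready(rex), signed(rex), small(rex), stale(rex), swims(rex), valid(rex), visible(rex), wooden(rex)} — 21 facts.

21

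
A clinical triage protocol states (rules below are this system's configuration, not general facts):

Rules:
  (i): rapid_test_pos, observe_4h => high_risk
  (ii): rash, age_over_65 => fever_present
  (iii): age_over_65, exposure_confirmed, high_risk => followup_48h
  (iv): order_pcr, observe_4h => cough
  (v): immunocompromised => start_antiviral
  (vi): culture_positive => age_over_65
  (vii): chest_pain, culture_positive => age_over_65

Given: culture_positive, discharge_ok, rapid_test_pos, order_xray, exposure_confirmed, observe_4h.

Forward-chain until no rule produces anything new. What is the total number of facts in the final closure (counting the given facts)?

Round 1: (i) [rapid_test_pos, observe_4h => high_risk]; (vi) [culture_positive => age_over_65]. New: high_risk, age_over_65.
Round 2: (iii) [age_over_65, exposure_confirmed, high_risk => followup_48h]. New: followup_48h.
Closure: {age_over_65, culture_positive, discharge_ok, exposure_confirmed, followup_48h, high_risk, observe_4h, order_xray, rapid_test_pos} — 9 facts.

9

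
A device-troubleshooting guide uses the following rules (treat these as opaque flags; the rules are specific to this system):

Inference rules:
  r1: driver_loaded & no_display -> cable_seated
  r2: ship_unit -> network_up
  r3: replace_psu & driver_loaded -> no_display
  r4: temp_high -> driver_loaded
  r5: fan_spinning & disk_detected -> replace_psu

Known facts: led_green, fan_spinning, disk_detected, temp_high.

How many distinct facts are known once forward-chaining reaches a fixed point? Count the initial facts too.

8

Round 1: r4 [temp_high -> driver_loaded]; r5 [fan_spinning & disk_detected -> replace_psu]. Adds driver_loaded, replace_psu.
Round 2: r3 [replace_psu & driver_loaded -> no_display]. Adds no_display.
Round 3: r1 [driver_loaded & no_display -> cable_seated]. Adds cable_seated.
Closure: {cable_seated, disk_detected, driver_loaded, fan_spinning, led_green, no_display, replace_psu, temp_high} — 8 facts.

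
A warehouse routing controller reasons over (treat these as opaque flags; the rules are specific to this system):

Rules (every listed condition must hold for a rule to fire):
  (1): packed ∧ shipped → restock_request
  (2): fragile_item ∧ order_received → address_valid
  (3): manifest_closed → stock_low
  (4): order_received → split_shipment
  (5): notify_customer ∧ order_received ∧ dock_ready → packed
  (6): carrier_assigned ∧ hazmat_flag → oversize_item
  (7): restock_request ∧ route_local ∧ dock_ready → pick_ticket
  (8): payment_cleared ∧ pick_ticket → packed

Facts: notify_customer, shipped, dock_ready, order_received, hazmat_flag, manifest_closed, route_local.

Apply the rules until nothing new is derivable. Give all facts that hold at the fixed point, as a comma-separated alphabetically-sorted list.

dock_ready, hazmat_flag, manifest_closed, notify_customer, order_received, packed, pick_ticket, restock_request, route_local, shipped, split_shipment, stock_low

[1] (3) [manifest_closed → stock_low]; (4) [order_received → split_shipment]; (5) [notify_customer ∧ order_received ∧ dock_ready → packed]. ⇒ new: stock_low, split_shipment, packed.
[2] (1) [packed ∧ shipped → restock_request]. ⇒ new: restock_request.
[3] (7) [restock_request ∧ route_local ∧ dock_ready → pick_ticket]. ⇒ new: pick_ticket.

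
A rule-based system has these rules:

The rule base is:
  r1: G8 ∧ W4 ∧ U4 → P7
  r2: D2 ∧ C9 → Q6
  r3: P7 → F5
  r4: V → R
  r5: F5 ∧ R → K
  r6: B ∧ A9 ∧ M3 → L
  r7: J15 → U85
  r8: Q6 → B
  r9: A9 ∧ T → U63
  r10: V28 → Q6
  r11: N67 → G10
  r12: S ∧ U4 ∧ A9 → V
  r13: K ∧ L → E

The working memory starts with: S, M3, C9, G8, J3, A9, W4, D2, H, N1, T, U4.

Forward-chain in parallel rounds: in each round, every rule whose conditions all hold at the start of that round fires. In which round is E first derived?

Round 1: r1 [G8 ∧ W4 ∧ U4 → P7]; r2 [D2 ∧ C9 → Q6]; r9 [A9 ∧ T → U63]; r12 [S ∧ U4 ∧ A9 → V]. Adds P7, Q6, U63, V.
Round 2: r3 [P7 → F5]; r4 [V → R]; r8 [Q6 → B]. Adds F5, R, B.
Round 3: r5 [F5 ∧ R → K]; r6 [B ∧ A9 ∧ M3 → L]. Adds K, L.
Round 4: r13 [K ∧ L → E]. Adds E.
E first appears in round 4.

4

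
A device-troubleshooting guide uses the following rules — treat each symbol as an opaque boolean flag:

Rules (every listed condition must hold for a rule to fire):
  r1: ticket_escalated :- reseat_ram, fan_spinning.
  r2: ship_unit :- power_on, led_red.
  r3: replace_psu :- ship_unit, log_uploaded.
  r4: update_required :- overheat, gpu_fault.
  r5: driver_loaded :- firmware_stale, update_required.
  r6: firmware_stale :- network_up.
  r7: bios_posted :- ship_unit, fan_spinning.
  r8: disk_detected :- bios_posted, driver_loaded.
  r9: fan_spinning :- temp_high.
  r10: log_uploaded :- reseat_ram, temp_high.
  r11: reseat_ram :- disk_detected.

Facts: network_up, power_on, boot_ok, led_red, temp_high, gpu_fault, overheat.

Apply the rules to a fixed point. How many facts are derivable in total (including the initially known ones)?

Round 1 — r2, r4, r6, r9, derive ship_unit, update_required, firmware_stale, fan_spinning.
Round 2 — r5, r7, derive driver_loaded, bios_posted.
Round 3 — r8, derive disk_detected.
Round 4 — r11, derive reseat_ram.
Round 5 — r1, r10, derive ticket_escalated, log_uploaded.
Round 6 — r3, derive replace_psu.
Closure: {bios_posted, boot_ok, disk_detected, driver_loaded, fan_spinning, firmware_stale, gpu_fault, led_red, log_uploaded, network_up, overheat, power_on, replace_psu, reseat_ram, ship_unit, temp_high, ticket_escalated, update_required} — 18 facts.

18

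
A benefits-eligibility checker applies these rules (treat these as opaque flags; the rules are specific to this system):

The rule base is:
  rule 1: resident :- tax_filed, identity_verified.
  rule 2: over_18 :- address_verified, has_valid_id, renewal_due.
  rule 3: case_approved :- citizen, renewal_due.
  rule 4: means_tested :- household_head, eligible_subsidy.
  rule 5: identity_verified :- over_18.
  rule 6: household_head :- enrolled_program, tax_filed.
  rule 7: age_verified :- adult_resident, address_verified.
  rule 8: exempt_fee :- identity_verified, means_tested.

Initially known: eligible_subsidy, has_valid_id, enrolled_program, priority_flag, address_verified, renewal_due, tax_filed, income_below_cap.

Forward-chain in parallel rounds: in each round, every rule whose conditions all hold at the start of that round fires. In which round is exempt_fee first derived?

3

[1] rule 2 [over_18 :- address_verified, has_valid_id, renewal_due.]; rule 6 [household_head :- enrolled_program, tax_filed.]. ⇒ new: over_18, household_head.
[2] rule 4 [means_tested :- household_head, eligible_subsidy.]; rule 5 [identity_verified :- over_18.]. ⇒ new: means_tested, identity_verified.
[3] rule 1 [resident :- tax_filed, identity_verified.]; rule 8 [exempt_fee :- identity_verified, means_tested.]. ⇒ new: resident, exempt_fee.
exempt_fee first appears in round 3.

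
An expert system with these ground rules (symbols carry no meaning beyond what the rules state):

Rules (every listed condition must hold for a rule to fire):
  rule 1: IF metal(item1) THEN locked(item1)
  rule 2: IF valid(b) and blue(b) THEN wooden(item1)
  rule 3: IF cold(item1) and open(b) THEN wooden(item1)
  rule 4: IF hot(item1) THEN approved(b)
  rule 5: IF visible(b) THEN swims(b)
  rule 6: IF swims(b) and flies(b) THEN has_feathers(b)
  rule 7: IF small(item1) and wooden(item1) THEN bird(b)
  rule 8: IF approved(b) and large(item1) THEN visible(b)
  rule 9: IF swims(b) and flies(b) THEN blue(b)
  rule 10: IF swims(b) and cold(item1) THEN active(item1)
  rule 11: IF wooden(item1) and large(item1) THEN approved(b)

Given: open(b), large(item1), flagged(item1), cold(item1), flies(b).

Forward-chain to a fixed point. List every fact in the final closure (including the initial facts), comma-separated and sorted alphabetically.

Round 1 fires rule 3, giving wooden(item1).
Round 2 fires rule 11, giving approved(b).
Round 3 fires rule 8, giving visible(b).
Round 4 fires rule 5, giving swims(b).
Round 5 fires rule 6, rule 9, rule 10, giving has_feathers(b), blue(b), active(item1).

active(item1), approved(b), blue(b), cold(item1), flagged(item1), flies(b), has_feathers(b), large(item1), open(b), swims(b), visible(b), wooden(item1)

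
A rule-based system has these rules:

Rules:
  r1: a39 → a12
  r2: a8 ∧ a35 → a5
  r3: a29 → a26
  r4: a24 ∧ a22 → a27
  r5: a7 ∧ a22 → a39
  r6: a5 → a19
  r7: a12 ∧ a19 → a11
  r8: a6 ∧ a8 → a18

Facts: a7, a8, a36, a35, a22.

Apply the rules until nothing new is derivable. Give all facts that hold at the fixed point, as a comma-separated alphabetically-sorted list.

a11, a12, a19, a22, a35, a36, a39, a5, a7, a8

Round 1: r2 [a8 ∧ a35 → a5]; r5 [a7 ∧ a22 → a39]. New: a5, a39.
Round 2: r1 [a39 → a12]; r6 [a5 → a19]. New: a12, a19.
Round 3: r7 [a12 ∧ a19 → a11]. New: a11.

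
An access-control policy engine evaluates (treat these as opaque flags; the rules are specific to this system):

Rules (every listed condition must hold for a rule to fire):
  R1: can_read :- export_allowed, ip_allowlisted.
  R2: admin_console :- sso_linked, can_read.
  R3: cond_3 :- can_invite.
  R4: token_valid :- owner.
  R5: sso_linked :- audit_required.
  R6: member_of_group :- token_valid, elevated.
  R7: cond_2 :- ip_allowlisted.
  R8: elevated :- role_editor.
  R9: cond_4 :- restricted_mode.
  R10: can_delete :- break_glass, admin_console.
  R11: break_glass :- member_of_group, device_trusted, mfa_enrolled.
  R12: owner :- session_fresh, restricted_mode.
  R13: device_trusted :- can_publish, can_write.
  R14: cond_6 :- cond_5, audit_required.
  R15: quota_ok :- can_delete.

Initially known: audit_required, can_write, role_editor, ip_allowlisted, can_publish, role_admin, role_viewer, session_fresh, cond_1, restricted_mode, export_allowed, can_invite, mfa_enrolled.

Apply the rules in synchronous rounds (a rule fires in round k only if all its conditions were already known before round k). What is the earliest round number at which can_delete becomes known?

[1] R1 [can_read :- export_allowed, ip_allowlisted.]; R3 [cond_3 :- can_invite.]; R5 [sso_linked :- audit_required.]; R7 [cond_2 :- ip_allowlisted.]; R8 [elevated :- role_editor.]; R9 [cond_4 :- restricted_mode.]; R12 [owner :- session_fresh, restricted_mode.]; R13 [device_trusted :- can_publish, can_write.]. ⇒ new: can_read, cond_3, sso_linked, cond_2, elevated, cond_4, owner, device_trusted.
[2] R2 [admin_console :- sso_linked, can_read.]; R4 [token_valid :- owner.]. ⇒ new: admin_console, token_valid.
[3] R6 [member_of_group :- token_valid, elevated.]. ⇒ new: member_of_group.
[4] R11 [break_glass :- member_of_group, device_trusted, mfa_enrolled.]. ⇒ new: break_glass.
[5] R10 [can_delete :- break_glass, admin_console.]. ⇒ new: can_delete.
can_delete first appears in round 5.

5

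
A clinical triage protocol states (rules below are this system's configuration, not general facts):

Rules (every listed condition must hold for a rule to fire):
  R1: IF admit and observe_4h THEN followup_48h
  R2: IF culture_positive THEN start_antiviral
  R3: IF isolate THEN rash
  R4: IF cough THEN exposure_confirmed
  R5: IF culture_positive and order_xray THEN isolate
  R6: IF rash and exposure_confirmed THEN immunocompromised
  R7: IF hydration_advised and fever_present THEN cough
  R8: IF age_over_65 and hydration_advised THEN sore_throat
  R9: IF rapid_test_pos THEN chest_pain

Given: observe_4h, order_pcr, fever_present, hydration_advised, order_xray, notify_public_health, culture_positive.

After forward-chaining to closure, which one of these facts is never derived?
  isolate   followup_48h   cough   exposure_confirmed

Round 1 fires R2, R5, R7, giving start_antiviral, isolate, cough.
Round 2 fires R3, R4, giving rash, exposure_confirmed.
Round 3 fires R6, giving immunocompromised.
Derived: exposure_confirmed (round 2), cough (round 1), isolate (round 1). followup_48h never appears in any round.

followup_48h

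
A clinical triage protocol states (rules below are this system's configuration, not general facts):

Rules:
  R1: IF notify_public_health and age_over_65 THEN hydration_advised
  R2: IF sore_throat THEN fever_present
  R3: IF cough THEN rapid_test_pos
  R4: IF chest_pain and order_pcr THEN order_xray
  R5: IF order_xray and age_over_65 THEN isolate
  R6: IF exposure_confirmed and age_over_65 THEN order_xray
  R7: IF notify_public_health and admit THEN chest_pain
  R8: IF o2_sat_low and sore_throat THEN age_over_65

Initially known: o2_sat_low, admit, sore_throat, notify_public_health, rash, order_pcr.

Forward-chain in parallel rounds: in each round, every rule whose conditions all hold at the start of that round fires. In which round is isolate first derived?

Round 1 fires R2, R7, R8, giving fever_present, chest_pain, age_over_65.
Round 2 fires R1, R4, giving hydration_advised, order_xray.
Round 3 fires R5, giving isolate.
isolate first appears in round 3.

3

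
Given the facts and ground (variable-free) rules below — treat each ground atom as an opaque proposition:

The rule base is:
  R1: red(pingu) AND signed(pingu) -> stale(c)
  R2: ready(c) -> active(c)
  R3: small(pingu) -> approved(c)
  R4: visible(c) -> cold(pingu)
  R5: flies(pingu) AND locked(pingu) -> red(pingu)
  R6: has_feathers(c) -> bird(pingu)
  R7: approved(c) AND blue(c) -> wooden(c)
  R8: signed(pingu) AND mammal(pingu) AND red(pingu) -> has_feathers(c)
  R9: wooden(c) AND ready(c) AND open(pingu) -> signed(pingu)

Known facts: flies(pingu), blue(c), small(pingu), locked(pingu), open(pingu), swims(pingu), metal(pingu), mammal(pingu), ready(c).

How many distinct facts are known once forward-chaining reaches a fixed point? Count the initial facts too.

[1] R2 [ready(c) -> active(c)]; R3 [small(pingu) -> approved(c)]; R5 [flies(pingu) AND locked(pingu) -> red(pingu)]. ⇒ new: active(c), approved(c), red(pingu).
[2] R7 [approved(c) AND blue(c) -> wooden(c)]. ⇒ new: wooden(c).
[3] R9 [wooden(c) AND ready(c) AND open(pingu) -> signed(pingu)]. ⇒ new: signed(pingu).
[4] R1 [red(pingu) AND signed(pingu) -> stale(c)]; R8 [signed(pingu) AND mammal(pingu) AND red(pingu) -> has_feathers(c)]. ⇒ new: stale(c), has_feathers(c).
[5] R6 [has_feathers(c) -> bird(pingu)]. ⇒ new: bird(pingu).
Closure: {active(c), approved(c), bird(pingu), blue(c), flies(pingu), has_feathers(c), locked(pingu), mammal(pingu), metal(pingu), open(pingu), ready(c), red(pingu), signed(pingu), small(pingu), stale(c), swims(pingu), wooden(c)} — 17 facts.

17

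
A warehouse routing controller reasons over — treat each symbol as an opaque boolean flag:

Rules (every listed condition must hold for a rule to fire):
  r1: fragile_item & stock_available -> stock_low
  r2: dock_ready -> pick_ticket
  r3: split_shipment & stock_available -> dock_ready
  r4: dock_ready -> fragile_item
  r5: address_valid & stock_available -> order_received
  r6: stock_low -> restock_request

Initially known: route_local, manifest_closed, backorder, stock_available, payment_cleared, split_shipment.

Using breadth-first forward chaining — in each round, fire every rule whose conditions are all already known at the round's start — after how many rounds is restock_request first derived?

4

[1] r3 [split_shipment & stock_available -> dock_ready]. ⇒ new: dock_ready.
[2] r2 [dock_ready -> pick_ticket]; r4 [dock_ready -> fragile_item]. ⇒ new: pick_ticket, fragile_item.
[3] r1 [fragile_item & stock_available -> stock_low]. ⇒ new: stock_low.
[4] r6 [stock_low -> restock_request]. ⇒ new: restock_request.
restock_request first appears in round 4.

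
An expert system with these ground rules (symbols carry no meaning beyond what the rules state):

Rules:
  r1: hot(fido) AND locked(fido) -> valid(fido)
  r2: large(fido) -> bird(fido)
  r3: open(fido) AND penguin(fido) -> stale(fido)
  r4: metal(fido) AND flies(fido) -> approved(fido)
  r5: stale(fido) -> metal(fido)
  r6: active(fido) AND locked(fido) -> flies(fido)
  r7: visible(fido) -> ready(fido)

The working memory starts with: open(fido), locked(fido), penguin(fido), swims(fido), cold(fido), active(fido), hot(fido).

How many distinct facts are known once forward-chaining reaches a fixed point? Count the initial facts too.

12

Round 1: r1 [hot(fido) AND locked(fido) -> valid(fido)]; r3 [open(fido) AND penguin(fido) -> stale(fido)]; r6 [active(fido) AND locked(fido) -> flies(fido)]. Adds valid(fido), stale(fido), flies(fido).
Round 2: r5 [stale(fido) -> metal(fido)]. Adds metal(fido).
Round 3: r4 [metal(fido) AND flies(fido) -> approved(fido)]. Adds approved(fido).
Closure: {active(fido), approved(fido), cold(fido), flies(fido), hot(fido), locked(fido), metal(fido), open(fido), penguin(fido), stale(fido), swims(fido), valid(fido)} — 12 facts.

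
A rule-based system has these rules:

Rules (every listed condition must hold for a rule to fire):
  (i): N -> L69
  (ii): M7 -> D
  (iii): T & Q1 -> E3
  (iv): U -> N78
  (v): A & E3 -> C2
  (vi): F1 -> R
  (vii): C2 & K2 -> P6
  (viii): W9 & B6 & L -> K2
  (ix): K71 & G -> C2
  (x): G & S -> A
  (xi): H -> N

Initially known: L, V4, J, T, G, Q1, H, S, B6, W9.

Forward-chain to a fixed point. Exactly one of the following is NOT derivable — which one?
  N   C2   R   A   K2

Round 1: (iii) [T & Q1 -> E3]; (viii) [W9 & B6 & L -> K2]; (x) [G & S -> A]; (xi) [H -> N]. New: E3, K2, A, N.
Round 2: (i) [N -> L69]; (v) [A & E3 -> C2]. New: L69, C2.
Round 3: (vii) [C2 & K2 -> P6]. New: P6.
Derived: C2 (round 2), K2 (round 1), A (round 1), N (round 1). R never appears in any round.

R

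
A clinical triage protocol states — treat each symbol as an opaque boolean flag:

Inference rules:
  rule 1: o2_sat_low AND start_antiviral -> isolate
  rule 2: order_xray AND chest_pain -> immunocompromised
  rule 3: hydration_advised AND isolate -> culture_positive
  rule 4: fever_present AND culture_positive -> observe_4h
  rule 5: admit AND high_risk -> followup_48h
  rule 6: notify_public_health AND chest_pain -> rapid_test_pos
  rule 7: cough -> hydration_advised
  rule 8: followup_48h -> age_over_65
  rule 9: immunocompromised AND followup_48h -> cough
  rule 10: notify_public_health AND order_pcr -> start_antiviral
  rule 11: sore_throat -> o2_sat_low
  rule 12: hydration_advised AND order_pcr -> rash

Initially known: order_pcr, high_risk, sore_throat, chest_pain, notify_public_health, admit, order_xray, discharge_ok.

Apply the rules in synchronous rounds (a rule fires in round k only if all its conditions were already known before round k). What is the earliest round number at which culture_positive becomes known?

4

Round 1 — rule 2, rule 5, rule 6, rule 10, rule 11, derive immunocompromised, followup_48h, rapid_test_pos, start_antiviral, o2_sat_low.
Round 2 — rule 1, rule 8, rule 9, derive isolate, age_over_65, cough.
Round 3 — rule 7, derive hydration_advised.
Round 4 — rule 3, rule 12, derive culture_positive, rash.
culture_positive first appears in round 4.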